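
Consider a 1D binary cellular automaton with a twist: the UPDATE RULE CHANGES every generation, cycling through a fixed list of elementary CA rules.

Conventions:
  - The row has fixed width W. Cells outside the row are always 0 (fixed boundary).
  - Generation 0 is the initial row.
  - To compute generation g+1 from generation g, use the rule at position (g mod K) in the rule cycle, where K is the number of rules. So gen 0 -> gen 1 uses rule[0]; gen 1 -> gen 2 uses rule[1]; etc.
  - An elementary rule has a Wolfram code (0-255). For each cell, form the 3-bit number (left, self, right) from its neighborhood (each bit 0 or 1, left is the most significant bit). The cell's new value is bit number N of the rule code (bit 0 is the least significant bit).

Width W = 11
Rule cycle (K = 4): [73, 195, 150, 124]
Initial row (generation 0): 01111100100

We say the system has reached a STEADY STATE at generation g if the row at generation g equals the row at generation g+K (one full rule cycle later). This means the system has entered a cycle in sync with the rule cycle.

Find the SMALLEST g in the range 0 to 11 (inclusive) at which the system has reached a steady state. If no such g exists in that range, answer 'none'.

Answer: none

Derivation:
Gen 0: 01111100100
Gen 1 (rule 73): 01000100001
Gen 2 (rule 195): 10011001110
Gen 3 (rule 150): 11100110101
Gen 4 (rule 124): 10110111111
Gen 5 (rule 73): 00110100001
Gen 6 (rule 195): 11010001110
Gen 7 (rule 150): 00011010101
Gen 8 (rule 124): 00011111111
Gen 9 (rule 73): 11010000001
Gen 10 (rule 195): 01000111110
Gen 11 (rule 150): 11101011101
Gen 12 (rule 124): 10111110111
Gen 13 (rule 73): 00100010101
Gen 14 (rule 195): 11001100000
Gen 15 (rule 150): 00110010000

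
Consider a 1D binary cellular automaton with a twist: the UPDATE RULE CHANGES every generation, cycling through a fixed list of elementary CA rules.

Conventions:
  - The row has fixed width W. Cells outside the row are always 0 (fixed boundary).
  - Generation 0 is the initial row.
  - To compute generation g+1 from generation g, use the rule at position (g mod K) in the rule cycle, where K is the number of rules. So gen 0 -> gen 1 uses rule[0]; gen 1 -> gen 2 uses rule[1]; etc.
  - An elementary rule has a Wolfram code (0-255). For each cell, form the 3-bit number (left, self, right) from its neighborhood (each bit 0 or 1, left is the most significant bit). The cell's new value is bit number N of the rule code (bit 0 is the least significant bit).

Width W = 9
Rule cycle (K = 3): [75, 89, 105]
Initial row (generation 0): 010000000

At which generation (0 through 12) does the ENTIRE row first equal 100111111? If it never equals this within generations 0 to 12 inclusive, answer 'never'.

Gen 0: 010000000
Gen 1 (rule 75): 100111111
Gen 2 (rule 89): 010100001
Gen 3 (rule 105): 001001100
Gen 4 (rule 75): 110011101
Gen 5 (rule 89): 111010100
Gen 6 (rule 105): 101101001
Gen 7 (rule 75): 001100010
Gen 8 (rule 89): 101111001
Gen 9 (rule 105): 011001000
Gen 10 (rule 75): 111010011
Gen 11 (rule 89): 101001011
Gen 12 (rule 105): 010000111

Answer: 1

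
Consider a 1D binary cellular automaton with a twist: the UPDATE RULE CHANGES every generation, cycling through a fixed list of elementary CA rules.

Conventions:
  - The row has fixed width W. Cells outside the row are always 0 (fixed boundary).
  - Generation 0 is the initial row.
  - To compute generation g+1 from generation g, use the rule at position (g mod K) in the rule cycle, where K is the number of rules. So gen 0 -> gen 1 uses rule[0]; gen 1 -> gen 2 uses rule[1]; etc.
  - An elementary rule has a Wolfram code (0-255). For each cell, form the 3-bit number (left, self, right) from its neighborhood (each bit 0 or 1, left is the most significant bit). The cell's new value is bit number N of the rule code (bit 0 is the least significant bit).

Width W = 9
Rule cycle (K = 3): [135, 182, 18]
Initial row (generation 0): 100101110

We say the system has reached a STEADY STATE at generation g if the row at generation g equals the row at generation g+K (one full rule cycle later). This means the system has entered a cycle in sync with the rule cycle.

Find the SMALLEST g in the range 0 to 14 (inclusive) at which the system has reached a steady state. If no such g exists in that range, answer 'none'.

Answer: 6

Derivation:
Gen 0: 100101110
Gen 1 (rule 135): 101100100
Gen 2 (rule 182): 110011110
Gen 3 (rule 18): 001100001
Gen 4 (rule 135): 110001111
Gen 5 (rule 182): 001010110
Gen 6 (rule 18): 010000001
Gen 7 (rule 135): 110111111
Gen 8 (rule 182): 001011110
Gen 9 (rule 18): 010000001
Gen 10 (rule 135): 110111111
Gen 11 (rule 182): 001011110
Gen 12 (rule 18): 010000001
Gen 13 (rule 135): 110111111
Gen 14 (rule 182): 001011110
Gen 15 (rule 18): 010000001
Gen 16 (rule 135): 110111111
Gen 17 (rule 182): 001011110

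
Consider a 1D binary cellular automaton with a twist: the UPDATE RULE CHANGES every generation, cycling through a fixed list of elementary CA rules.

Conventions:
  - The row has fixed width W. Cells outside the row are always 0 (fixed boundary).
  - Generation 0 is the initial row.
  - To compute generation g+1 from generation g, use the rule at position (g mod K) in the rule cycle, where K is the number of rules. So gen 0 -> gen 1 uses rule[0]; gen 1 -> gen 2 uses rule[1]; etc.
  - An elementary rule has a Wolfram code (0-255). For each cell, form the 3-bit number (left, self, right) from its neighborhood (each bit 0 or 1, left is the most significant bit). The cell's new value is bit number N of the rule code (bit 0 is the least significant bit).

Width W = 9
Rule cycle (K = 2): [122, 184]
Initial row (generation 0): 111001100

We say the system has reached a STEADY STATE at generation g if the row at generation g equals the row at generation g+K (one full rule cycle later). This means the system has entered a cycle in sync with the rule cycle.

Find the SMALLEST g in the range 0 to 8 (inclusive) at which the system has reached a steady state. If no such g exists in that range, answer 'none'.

Gen 0: 111001100
Gen 1 (rule 122): 101111110
Gen 2 (rule 184): 011111101
Gen 3 (rule 122): 110000110
Gen 4 (rule 184): 101000101
Gen 5 (rule 122): 010101010
Gen 6 (rule 184): 001010101
Gen 7 (rule 122): 010101010
Gen 8 (rule 184): 001010101
Gen 9 (rule 122): 010101010
Gen 10 (rule 184): 001010101

Answer: 5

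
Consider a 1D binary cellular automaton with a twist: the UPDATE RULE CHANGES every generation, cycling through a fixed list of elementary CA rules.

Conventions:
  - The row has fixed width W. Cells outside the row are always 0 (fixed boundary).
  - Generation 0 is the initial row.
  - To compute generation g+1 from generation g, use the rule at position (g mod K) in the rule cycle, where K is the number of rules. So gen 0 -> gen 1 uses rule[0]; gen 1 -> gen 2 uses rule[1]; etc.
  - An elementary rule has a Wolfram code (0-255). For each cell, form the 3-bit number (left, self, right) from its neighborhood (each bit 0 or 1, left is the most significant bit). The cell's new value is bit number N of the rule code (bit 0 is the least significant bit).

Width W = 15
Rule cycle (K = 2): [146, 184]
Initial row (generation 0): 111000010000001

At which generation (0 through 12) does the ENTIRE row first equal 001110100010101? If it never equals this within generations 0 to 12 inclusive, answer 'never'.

Gen 0: 111000010000001
Gen 1 (rule 146): 010100101000010
Gen 2 (rule 184): 001010010100001
Gen 3 (rule 146): 010001100010010
Gen 4 (rule 184): 001001010001001
Gen 5 (rule 146): 010110001010110
Gen 6 (rule 184): 001101000101101
Gen 7 (rule 146): 010000101000000
Gen 8 (rule 184): 001000010100000
Gen 9 (rule 146): 010100100010000
Gen 10 (rule 184): 001010010001000
Gen 11 (rule 146): 010001101010100
Gen 12 (rule 184): 001001010101010

Answer: never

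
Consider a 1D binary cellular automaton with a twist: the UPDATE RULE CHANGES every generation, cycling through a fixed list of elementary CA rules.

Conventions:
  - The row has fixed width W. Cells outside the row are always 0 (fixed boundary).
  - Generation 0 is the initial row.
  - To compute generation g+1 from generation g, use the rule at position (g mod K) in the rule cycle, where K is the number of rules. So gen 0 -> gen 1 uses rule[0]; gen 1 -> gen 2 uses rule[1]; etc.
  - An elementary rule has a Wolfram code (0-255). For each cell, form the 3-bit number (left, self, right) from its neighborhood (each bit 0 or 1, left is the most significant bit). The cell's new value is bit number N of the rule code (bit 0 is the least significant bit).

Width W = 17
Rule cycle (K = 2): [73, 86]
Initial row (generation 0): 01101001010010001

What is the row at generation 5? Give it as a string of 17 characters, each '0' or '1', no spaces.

Gen 0: 01101001010010001
Gen 1 (rule 73): 01100000000000100
Gen 2 (rule 86): 10110000000001110
Gen 3 (rule 73): 00110111111101010
Gen 4 (rule 86): 01010000000101011
Gen 5 (rule 73): 00000111110000011

Answer: 00000111110000011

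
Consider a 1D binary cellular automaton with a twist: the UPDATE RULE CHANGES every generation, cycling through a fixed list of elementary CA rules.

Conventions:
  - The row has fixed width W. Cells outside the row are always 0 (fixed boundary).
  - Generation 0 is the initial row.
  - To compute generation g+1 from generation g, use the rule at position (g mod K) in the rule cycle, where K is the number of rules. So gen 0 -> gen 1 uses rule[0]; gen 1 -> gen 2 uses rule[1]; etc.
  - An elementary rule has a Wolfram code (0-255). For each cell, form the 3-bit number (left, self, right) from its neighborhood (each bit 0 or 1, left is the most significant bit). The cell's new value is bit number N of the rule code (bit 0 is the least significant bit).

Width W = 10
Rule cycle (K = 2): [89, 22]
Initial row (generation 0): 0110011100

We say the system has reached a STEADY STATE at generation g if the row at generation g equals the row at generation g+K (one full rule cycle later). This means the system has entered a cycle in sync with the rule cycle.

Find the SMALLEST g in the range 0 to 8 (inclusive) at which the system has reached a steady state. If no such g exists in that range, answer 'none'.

Gen 0: 0110011100
Gen 1 (rule 89): 0111010111
Gen 2 (rule 22): 1000010000
Gen 3 (rule 89): 0111001111
Gen 4 (rule 22): 1000110000
Gen 5 (rule 89): 0110111111
Gen 6 (rule 22): 1000000000
Gen 7 (rule 89): 0111111111
Gen 8 (rule 22): 1000000000
Gen 9 (rule 89): 0111111111
Gen 10 (rule 22): 1000000000

Answer: 6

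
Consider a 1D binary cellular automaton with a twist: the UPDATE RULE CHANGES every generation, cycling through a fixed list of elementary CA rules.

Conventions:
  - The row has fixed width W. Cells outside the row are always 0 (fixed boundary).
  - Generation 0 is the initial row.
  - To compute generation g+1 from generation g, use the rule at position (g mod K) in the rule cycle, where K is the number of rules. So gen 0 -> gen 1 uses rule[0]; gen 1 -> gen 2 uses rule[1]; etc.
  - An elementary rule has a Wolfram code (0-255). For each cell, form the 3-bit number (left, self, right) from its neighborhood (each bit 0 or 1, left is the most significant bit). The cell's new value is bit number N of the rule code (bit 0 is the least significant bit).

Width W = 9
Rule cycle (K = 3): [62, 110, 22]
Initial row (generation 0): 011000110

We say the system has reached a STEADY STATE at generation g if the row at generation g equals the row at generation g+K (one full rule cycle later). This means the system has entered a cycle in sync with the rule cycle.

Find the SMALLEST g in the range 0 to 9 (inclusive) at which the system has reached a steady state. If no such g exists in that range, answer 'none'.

Gen 0: 011000110
Gen 1 (rule 62): 110101101
Gen 2 (rule 110): 111111111
Gen 3 (rule 22): 000000000
Gen 4 (rule 62): 000000000
Gen 5 (rule 110): 000000000
Gen 6 (rule 22): 000000000
Gen 7 (rule 62): 000000000
Gen 8 (rule 110): 000000000
Gen 9 (rule 22): 000000000
Gen 10 (rule 62): 000000000
Gen 11 (rule 110): 000000000
Gen 12 (rule 22): 000000000

Answer: 3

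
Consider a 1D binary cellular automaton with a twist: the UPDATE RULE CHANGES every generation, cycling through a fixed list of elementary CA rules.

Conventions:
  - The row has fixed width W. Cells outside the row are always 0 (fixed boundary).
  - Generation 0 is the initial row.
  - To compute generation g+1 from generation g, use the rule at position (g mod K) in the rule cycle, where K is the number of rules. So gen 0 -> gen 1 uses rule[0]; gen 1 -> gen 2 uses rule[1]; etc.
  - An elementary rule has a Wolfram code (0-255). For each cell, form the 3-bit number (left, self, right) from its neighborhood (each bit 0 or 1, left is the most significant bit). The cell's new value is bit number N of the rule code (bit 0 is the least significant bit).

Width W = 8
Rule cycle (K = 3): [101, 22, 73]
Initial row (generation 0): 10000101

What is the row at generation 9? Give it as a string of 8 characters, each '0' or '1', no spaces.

Answer: 00111100

Derivation:
Gen 0: 10000101
Gen 1 (rule 101): 10110111
Gen 2 (rule 22): 10000000
Gen 3 (rule 73): 00111111
Gen 4 (rule 101): 10000001
Gen 5 (rule 22): 11000011
Gen 6 (rule 73): 11011011
Gen 7 (rule 101): 01101101
Gen 8 (rule 22): 10000001
Gen 9 (rule 73): 00111100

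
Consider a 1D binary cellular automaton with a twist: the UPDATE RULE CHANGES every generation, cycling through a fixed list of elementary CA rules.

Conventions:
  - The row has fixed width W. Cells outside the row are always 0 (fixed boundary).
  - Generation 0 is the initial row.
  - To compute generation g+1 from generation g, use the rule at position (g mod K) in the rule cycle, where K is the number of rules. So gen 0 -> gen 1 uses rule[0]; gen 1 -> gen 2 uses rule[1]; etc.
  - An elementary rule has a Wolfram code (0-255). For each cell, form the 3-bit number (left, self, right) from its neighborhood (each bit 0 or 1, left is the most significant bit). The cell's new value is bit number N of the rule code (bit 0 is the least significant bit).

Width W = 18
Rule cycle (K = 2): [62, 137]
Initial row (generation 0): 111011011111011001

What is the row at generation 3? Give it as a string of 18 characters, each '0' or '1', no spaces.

Answer: 001111111101111101

Derivation:
Gen 0: 111011011111011001
Gen 1 (rule 62): 100110110000110111
Gen 2 (rule 137): 000100100110100110
Gen 3 (rule 62): 001111111101111101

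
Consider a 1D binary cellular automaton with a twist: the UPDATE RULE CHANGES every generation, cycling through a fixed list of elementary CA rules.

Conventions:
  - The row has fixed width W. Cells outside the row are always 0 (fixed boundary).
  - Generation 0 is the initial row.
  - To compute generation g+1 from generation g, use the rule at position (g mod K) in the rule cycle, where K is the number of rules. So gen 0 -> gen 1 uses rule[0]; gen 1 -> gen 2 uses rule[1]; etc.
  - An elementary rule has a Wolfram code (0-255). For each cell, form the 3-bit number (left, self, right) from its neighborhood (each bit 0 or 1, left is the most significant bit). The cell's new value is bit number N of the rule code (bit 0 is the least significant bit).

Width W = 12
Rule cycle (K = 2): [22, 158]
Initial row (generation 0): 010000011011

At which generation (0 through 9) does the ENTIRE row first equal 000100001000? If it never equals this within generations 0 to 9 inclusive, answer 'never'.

Gen 0: 010000011011
Gen 1 (rule 22): 111000100000
Gen 2 (rule 158): 110101110000
Gen 3 (rule 22): 000100001000
Gen 4 (rule 158): 001110011100
Gen 5 (rule 22): 010001100010
Gen 6 (rule 158): 111011010111
Gen 7 (rule 22): 000000010000
Gen 8 (rule 158): 000000111000
Gen 9 (rule 22): 000001000100

Answer: 3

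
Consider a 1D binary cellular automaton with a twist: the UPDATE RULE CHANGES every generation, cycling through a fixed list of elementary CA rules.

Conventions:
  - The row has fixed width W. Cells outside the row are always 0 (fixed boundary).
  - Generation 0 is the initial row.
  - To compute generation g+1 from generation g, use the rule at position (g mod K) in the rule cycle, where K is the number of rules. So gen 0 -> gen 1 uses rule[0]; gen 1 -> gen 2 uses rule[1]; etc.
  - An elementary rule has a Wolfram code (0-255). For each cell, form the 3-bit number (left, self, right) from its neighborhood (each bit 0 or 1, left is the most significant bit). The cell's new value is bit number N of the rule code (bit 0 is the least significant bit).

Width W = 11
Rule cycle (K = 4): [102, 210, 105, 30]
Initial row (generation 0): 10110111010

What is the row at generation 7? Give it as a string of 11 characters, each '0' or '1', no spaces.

Gen 0: 10110111010
Gen 1 (rule 102): 11011001110
Gen 2 (rule 210): 01001110111
Gen 3 (rule 105): 00001011101
Gen 4 (rule 30): 00011010001
Gen 5 (rule 102): 00101110011
Gen 6 (rule 210): 01000111101
Gen 7 (rule 105): 00010100110

Answer: 00010100110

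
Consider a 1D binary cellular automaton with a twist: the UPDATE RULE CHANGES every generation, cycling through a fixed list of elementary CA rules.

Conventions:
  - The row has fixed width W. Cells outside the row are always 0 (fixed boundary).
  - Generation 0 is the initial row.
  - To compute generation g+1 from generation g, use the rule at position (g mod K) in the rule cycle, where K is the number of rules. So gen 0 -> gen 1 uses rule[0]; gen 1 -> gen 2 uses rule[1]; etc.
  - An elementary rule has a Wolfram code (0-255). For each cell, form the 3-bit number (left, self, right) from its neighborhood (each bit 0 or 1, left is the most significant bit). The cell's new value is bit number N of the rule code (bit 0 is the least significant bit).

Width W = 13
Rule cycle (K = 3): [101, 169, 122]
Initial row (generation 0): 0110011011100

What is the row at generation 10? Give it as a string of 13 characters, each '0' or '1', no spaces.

Gen 0: 0110011011100
Gen 1 (rule 101): 0010001100101
Gen 2 (rule 169): 1000101000010
Gen 3 (rule 122): 0101010100101
Gen 4 (rule 101): 0111111100111
Gen 5 (rule 169): 0111111000110
Gen 6 (rule 122): 1100001101111
Gen 7 (rule 101): 0101100110001
Gen 8 (rule 169): 0011000100100
Gen 9 (rule 122): 0111101011010
Gen 10 (rule 101): 0000111101110

Answer: 0000111101110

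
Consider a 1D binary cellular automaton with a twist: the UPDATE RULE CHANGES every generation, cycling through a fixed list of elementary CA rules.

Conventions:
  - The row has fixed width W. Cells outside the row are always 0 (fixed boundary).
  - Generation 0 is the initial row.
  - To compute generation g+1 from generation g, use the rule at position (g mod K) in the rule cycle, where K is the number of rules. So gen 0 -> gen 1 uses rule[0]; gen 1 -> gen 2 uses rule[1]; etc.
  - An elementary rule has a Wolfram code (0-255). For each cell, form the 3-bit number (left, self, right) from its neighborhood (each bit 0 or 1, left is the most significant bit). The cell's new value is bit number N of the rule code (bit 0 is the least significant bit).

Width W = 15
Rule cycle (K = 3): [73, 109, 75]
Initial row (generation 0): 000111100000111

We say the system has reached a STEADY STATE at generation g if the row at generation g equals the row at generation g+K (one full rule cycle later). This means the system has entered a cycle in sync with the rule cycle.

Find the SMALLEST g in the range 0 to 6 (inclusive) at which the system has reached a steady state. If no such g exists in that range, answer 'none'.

Answer: 5

Derivation:
Gen 0: 000111100000111
Gen 1 (rule 73): 110100101110101
Gen 2 (rule 109): 111100111011111
Gen 3 (rule 75): 100101101010001
Gen 4 (rule 73): 000001100000100
Gen 5 (rule 109): 111101101110101
Gen 6 (rule 75): 100101101010000
Gen 7 (rule 73): 000001100000111
Gen 8 (rule 109): 111101101110101
Gen 9 (rule 75): 100101101010000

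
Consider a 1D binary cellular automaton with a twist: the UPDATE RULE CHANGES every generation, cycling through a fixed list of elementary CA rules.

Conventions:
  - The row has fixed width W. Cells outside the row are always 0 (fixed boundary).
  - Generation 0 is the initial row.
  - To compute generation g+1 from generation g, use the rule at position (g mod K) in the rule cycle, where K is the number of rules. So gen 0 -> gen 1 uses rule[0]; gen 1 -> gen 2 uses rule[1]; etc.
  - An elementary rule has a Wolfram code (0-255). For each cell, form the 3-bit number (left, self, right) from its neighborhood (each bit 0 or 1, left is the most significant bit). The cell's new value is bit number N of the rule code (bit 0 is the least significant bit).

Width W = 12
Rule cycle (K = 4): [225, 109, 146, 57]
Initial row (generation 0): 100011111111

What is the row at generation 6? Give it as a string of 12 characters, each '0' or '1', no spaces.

Answer: 011111111011

Derivation:
Gen 0: 100011111111
Gen 1 (rule 225): 001001111111
Gen 2 (rule 109): 101001000001
Gen 3 (rule 146): 000110100010
Gen 4 (rule 57): 110101011001
Gen 5 (rule 225): 011010101000
Gen 6 (rule 109): 011111111011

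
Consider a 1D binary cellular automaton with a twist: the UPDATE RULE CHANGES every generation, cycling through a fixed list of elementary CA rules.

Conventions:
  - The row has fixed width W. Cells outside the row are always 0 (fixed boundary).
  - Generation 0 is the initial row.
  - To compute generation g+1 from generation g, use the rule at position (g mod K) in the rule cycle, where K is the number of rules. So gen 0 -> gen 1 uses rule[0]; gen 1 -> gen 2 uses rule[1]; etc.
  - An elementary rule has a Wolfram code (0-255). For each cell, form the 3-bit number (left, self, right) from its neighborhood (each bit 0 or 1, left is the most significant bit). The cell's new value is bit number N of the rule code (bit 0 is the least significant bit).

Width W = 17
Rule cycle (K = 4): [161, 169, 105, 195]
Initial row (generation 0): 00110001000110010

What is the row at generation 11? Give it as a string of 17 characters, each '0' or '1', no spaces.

Gen 0: 00110001000110010
Gen 1 (rule 161): 10000100010000000
Gen 2 (rule 169): 00110001000111111
Gen 3 (rule 105): 10110100010100001
Gen 4 (rule 195): 00010001100001110
Gen 5 (rule 161): 11000100001100100
Gen 6 (rule 169): 10010001101000001
Gen 7 (rule 105): 00000101110011100
Gen 8 (rule 195): 11111000110101101
Gen 9 (rule 161): 01110010001010010
Gen 10 (rule 169): 01100000100100000
Gen 11 (rule 105): 01101110000001111

Answer: 01101110000001111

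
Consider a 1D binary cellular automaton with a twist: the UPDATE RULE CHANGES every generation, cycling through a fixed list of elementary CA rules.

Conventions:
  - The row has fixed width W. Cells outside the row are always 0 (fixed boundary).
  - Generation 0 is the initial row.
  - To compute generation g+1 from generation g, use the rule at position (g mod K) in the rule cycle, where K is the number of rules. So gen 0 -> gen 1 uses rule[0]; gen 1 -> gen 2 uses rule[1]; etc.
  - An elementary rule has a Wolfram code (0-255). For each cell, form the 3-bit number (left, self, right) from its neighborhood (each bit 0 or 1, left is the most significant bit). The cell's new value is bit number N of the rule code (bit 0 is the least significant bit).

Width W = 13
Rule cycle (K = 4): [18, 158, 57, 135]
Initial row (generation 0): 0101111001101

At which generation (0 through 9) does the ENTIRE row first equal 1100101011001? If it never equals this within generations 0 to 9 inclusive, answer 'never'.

Answer: 6

Derivation:
Gen 0: 0101111001101
Gen 1 (rule 18): 1000000110000
Gen 2 (rule 158): 1100001101000
Gen 3 (rule 57): 1011101010111
Gen 4 (rule 135): 1001001010010
Gen 5 (rule 18): 0110110001101
Gen 6 (rule 158): 1100101011001
Gen 7 (rule 57): 1010010110100
Gen 8 (rule 135): 1010110000101
Gen 9 (rule 18): 0000001001000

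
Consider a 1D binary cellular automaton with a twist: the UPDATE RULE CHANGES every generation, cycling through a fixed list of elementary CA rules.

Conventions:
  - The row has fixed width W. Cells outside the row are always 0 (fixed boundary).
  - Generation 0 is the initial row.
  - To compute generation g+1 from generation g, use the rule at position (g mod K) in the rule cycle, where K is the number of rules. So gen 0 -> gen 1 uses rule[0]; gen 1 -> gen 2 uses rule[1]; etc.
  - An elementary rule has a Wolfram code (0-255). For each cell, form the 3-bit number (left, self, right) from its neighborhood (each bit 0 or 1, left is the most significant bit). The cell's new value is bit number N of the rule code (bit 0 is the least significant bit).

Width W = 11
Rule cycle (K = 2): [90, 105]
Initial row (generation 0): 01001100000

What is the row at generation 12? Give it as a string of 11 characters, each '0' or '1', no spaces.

Answer: 01101110110

Derivation:
Gen 0: 01001100000
Gen 1 (rule 90): 10111110000
Gen 2 (rule 105): 01100010111
Gen 3 (rule 90): 11110100101
Gen 4 (rule 105): 10011000010
Gen 5 (rule 90): 01111100101
Gen 6 (rule 105): 01000100010
Gen 7 (rule 90): 10101010101
Gen 8 (rule 105): 01010101010
Gen 9 (rule 90): 10000000001
Gen 10 (rule 105): 00111111100
Gen 11 (rule 90): 01100000110
Gen 12 (rule 105): 01101110110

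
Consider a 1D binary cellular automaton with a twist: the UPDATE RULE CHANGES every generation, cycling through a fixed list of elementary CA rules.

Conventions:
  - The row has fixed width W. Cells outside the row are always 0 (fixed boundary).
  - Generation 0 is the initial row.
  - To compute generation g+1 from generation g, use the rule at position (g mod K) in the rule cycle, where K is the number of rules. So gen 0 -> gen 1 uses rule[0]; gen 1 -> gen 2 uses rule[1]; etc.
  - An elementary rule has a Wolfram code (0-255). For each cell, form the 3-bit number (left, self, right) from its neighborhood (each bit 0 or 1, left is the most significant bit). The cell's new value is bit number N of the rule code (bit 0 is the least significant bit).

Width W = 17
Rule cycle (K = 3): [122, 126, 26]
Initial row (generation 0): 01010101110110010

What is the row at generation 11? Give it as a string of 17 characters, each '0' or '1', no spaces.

Gen 0: 01010101110110010
Gen 1 (rule 122): 10101011011111101
Gen 2 (rule 126): 11111111110000111
Gen 3 (rule 26): 10000000001001100
Gen 4 (rule 122): 01000000010111110
Gen 5 (rule 126): 11100000111100011
Gen 6 (rule 26): 10010001100010110
Gen 7 (rule 122): 01101011110101111
Gen 8 (rule 126): 11111110011111001
Gen 9 (rule 26): 10000001110000110
Gen 10 (rule 122): 01000011011001111
Gen 11 (rule 126): 11100111111111001

Answer: 11100111111111001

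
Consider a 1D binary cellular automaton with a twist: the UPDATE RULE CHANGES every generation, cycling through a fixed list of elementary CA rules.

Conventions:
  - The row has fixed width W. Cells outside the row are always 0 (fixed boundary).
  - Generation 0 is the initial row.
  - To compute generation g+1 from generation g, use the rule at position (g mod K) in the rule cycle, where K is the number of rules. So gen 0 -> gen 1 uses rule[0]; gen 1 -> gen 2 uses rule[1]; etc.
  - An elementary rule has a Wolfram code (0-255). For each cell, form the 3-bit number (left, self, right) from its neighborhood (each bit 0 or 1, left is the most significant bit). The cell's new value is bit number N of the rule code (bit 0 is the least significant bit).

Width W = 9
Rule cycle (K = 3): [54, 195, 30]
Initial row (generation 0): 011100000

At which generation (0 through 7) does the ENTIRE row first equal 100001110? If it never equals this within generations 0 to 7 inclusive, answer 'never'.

Answer: never

Derivation:
Gen 0: 011100000
Gen 1 (rule 54): 100010000
Gen 2 (rule 195): 001100111
Gen 3 (rule 30): 011011100
Gen 4 (rule 54): 100100010
Gen 5 (rule 195): 001001100
Gen 6 (rule 30): 011111010
Gen 7 (rule 54): 100000111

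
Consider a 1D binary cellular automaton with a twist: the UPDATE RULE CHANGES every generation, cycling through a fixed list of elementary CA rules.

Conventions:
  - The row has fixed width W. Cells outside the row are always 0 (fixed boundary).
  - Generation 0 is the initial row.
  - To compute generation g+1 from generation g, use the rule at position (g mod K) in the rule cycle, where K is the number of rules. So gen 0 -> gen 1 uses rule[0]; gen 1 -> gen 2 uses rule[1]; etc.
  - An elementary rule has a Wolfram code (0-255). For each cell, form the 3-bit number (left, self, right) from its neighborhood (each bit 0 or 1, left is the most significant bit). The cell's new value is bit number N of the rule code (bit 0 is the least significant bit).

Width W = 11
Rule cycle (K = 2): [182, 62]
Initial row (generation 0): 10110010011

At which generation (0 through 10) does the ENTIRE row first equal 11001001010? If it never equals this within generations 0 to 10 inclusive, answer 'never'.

Gen 0: 10110010011
Gen 1 (rule 182): 11001111100
Gen 2 (rule 62): 10111000010
Gen 3 (rule 182): 11010100111
Gen 4 (rule 62): 10111111100
Gen 5 (rule 182): 11011111010
Gen 6 (rule 62): 10110000111
Gen 7 (rule 182): 11001001010
Gen 8 (rule 62): 10111111111
Gen 9 (rule 182): 11011111110
Gen 10 (rule 62): 10110000001

Answer: 7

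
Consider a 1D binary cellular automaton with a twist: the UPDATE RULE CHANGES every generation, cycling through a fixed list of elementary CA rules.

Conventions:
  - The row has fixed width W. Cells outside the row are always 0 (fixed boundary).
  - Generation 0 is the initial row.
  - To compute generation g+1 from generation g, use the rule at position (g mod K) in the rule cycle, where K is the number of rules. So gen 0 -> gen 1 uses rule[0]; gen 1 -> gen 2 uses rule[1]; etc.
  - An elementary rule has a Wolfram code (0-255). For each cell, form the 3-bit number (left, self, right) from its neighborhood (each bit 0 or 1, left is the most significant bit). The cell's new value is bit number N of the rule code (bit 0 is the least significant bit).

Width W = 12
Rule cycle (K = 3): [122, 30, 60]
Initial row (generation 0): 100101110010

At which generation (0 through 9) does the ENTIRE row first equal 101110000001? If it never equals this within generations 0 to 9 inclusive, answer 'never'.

Gen 0: 100101110010
Gen 1 (rule 122): 011011011101
Gen 2 (rule 30): 110010010001
Gen 3 (rule 60): 101011011001
Gen 4 (rule 122): 010111111110
Gen 5 (rule 30): 110100000001
Gen 6 (rule 60): 101110000001
Gen 7 (rule 122): 011011000010
Gen 8 (rule 30): 110010100111
Gen 9 (rule 60): 101011110100

Answer: 6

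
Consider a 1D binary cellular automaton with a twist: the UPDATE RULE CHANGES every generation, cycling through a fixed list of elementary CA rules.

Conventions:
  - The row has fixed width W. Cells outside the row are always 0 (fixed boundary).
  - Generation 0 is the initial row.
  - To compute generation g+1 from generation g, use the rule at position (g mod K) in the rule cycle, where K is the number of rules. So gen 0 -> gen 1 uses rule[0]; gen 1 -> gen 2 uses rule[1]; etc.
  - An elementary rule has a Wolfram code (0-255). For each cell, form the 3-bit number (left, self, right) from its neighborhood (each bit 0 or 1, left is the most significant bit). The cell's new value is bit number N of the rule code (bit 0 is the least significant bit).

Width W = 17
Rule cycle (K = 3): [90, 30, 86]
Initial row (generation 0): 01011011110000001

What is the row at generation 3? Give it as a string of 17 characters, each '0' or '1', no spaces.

Gen 0: 01011011110000001
Gen 1 (rule 90): 10011010011000010
Gen 2 (rule 30): 11110011110100111
Gen 3 (rule 86): 00011100010111001

Answer: 00011100010111001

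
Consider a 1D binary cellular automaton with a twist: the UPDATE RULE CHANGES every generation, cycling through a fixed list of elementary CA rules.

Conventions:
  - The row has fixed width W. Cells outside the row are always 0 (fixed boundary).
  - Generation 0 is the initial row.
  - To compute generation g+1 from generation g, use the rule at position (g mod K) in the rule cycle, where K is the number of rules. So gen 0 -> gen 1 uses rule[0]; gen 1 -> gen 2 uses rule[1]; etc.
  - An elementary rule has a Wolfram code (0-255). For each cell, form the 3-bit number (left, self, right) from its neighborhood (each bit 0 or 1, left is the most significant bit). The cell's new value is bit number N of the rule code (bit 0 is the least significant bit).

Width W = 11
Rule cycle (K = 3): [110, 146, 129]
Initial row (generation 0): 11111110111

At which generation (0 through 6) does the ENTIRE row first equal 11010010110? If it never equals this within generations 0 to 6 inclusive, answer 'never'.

Gen 0: 11111110111
Gen 1 (rule 110): 10000011101
Gen 2 (rule 146): 01000101000
Gen 3 (rule 129): 00010000011
Gen 4 (rule 110): 00110000111
Gen 5 (rule 146): 01001001010
Gen 6 (rule 129): 00000000000

Answer: never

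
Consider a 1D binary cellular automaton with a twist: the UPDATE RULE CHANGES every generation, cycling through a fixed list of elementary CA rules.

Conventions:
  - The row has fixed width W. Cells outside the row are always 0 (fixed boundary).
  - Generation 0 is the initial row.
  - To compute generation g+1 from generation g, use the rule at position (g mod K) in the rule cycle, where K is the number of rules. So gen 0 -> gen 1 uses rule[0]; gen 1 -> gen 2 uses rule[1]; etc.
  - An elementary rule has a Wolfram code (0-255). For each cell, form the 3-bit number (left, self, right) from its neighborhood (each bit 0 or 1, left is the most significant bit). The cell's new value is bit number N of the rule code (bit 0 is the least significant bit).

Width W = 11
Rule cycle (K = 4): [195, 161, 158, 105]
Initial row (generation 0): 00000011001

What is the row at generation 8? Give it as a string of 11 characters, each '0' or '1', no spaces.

Gen 0: 00000011001
Gen 1 (rule 195): 11111101010
Gen 2 (rule 161): 01111010100
Gen 3 (rule 158): 11110010110
Gen 4 (rule 105): 10010001110
Gen 5 (rule 195): 00100110110
Gen 6 (rule 161): 10000001000
Gen 7 (rule 158): 11000011100
Gen 8 (rule 105): 11011010101

Answer: 11011010101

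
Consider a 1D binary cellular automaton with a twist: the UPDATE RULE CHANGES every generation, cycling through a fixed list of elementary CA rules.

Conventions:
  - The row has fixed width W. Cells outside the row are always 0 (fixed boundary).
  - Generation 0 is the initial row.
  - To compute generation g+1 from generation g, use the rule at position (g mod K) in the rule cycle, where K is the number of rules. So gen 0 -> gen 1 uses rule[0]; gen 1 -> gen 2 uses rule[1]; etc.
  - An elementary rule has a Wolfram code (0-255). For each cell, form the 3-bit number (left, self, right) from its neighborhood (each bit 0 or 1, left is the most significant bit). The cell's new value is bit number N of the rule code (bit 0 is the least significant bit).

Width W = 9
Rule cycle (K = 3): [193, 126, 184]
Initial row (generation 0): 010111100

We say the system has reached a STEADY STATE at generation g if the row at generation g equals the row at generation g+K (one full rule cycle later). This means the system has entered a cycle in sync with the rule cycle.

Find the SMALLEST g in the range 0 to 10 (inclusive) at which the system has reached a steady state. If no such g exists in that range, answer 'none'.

Gen 0: 010111100
Gen 1 (rule 193): 000011101
Gen 2 (rule 126): 000110111
Gen 3 (rule 184): 000101110
Gen 4 (rule 193): 110000110
Gen 5 (rule 126): 111001111
Gen 6 (rule 184): 110101110
Gen 7 (rule 193): 010000110
Gen 8 (rule 126): 111001111
Gen 9 (rule 184): 110101110
Gen 10 (rule 193): 010000110
Gen 11 (rule 126): 111001111
Gen 12 (rule 184): 110101110
Gen 13 (rule 193): 010000110

Answer: 5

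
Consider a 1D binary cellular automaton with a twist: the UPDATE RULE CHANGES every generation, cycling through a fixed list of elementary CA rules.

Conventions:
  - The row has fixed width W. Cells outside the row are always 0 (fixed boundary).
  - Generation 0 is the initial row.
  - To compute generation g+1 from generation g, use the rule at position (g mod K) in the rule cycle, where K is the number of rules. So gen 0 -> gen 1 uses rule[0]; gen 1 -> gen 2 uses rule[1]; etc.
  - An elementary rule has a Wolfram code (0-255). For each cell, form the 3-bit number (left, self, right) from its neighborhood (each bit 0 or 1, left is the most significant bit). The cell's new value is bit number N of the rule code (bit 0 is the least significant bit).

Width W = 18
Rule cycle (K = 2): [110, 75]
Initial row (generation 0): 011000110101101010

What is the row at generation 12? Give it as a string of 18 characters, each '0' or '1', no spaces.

Answer: 111110101010010101

Derivation:
Gen 0: 011000110101101010
Gen 1 (rule 110): 111001111111111110
Gen 2 (rule 75): 101011000000000010
Gen 3 (rule 110): 111111000000000110
Gen 4 (rule 75): 100001011111111110
Gen 5 (rule 110): 100011110000000010
Gen 6 (rule 75): 001110010111111100
Gen 7 (rule 110): 011010111100000100
Gen 8 (rule 75): 111000100101111001
Gen 9 (rule 110): 101001101111001011
Gen 10 (rule 75): 000011101001010011
Gen 11 (rule 110): 000110111011110111
Gen 12 (rule 75): 111110101010010101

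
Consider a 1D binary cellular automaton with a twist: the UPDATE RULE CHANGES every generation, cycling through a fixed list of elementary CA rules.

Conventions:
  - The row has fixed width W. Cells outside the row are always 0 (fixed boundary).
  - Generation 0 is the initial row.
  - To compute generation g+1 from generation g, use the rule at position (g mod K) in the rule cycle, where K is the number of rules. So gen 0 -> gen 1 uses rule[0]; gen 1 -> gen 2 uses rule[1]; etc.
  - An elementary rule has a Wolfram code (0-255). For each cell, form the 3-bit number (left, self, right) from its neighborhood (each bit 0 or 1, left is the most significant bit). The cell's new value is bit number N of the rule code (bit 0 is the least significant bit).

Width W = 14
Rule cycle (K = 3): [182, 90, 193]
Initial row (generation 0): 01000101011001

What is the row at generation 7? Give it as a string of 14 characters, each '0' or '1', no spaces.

Answer: 01011110010010

Derivation:
Gen 0: 01000101011001
Gen 1 (rule 182): 11101111100111
Gen 2 (rule 90): 10101000111101
Gen 3 (rule 193): 00000010011100
Gen 4 (rule 182): 00000111101010
Gen 5 (rule 90): 00001100100001
Gen 6 (rule 193): 11100100001100
Gen 7 (rule 182): 01011110010010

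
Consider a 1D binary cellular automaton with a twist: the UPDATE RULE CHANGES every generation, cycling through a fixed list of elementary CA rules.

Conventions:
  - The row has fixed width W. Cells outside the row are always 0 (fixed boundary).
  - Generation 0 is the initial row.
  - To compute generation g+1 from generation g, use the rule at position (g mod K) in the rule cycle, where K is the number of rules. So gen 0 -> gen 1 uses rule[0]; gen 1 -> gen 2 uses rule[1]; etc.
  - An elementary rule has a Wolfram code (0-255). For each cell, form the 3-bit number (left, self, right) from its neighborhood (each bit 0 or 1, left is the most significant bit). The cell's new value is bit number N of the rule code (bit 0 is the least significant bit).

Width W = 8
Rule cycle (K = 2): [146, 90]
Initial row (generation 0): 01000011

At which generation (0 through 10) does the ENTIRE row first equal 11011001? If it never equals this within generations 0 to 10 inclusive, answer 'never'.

Answer: never

Derivation:
Gen 0: 01000011
Gen 1 (rule 146): 10100100
Gen 2 (rule 90): 00011010
Gen 3 (rule 146): 00100001
Gen 4 (rule 90): 01010010
Gen 5 (rule 146): 10001101
Gen 6 (rule 90): 01011100
Gen 7 (rule 146): 10001010
Gen 8 (rule 90): 01010001
Gen 9 (rule 146): 10001010
Gen 10 (rule 90): 01010001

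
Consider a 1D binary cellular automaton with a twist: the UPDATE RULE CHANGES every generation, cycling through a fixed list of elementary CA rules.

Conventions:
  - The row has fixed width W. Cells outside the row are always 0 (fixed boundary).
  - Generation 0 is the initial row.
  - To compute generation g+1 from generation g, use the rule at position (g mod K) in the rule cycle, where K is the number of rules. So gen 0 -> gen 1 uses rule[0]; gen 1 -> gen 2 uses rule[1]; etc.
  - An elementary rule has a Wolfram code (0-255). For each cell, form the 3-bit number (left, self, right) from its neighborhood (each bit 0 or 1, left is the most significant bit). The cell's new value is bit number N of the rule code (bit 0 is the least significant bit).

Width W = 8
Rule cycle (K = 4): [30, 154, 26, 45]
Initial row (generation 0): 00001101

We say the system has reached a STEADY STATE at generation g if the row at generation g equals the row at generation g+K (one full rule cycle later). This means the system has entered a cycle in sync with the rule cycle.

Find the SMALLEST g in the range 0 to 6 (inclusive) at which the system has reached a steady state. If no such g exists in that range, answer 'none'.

Gen 0: 00001101
Gen 1 (rule 30): 00011001
Gen 2 (rule 154): 00110110
Gen 3 (rule 26): 01100101
Gen 4 (rule 45): 01000111
Gen 5 (rule 30): 11101100
Gen 6 (rule 154): 11001010
Gen 7 (rule 26): 10110001
Gen 8 (rule 45): 11100101
Gen 9 (rule 30): 10011101
Gen 10 (rule 154): 01111000

Answer: none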